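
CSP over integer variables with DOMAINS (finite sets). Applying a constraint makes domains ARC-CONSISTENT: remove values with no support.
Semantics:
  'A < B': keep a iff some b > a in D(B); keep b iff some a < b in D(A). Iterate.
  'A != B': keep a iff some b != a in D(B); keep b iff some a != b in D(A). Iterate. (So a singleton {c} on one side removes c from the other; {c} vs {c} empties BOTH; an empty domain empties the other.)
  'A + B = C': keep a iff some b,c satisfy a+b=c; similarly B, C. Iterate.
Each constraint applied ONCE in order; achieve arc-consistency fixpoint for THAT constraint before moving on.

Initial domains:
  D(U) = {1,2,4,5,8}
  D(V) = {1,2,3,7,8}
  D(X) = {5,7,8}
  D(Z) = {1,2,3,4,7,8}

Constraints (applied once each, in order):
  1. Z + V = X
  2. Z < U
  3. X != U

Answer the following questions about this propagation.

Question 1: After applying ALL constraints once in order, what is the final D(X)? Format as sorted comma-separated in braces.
Answer: {5,7,8}

Derivation:
Constraint 1 (Z + V = X) on D(Z)={1,2,3,4,7,8} D(V)={1,2,3,7,8} D(X)={5,7,8}: Z {1,2,3,4,7,8}->{1,2,3,4,7}; V {1,2,3,7,8}->{1,2,3,7}
Constraint 2 (Z < U) on D(Z)={1,2,3,4,7} D(U)={1,2,4,5,8}: U {1,2,4,5,8}->{2,4,5,8}
Constraint 3 (X != U) on D(X)={5,7,8} D(U)={2,4,5,8}: no change
So after all 3 constraints: D(X) = {5,7,8}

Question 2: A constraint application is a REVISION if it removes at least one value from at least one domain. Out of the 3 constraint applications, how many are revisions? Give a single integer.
Constraint 1 (Z + V = X) on D(Z)={1,2,3,4,7,8} D(V)={1,2,3,7,8} D(X)={5,7,8}: Z {1,2,3,4,7,8}->{1,2,3,4,7}; V {1,2,3,7,8}->{1,2,3,7} => REVISION
Constraint 2 (Z < U) on D(Z)={1,2,3,4,7} D(U)={1,2,4,5,8}: U {1,2,4,5,8}->{2,4,5,8} => REVISION
Constraint 3 (X != U) on D(X)={5,7,8} D(U)={2,4,5,8}: no change => not a revision
Total revisions = 2

Answer: 2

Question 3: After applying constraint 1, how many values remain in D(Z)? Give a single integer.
Constraint 1 (Z + V = X) on D(Z)={1,2,3,4,7,8} D(V)={1,2,3,7,8} D(X)={5,7,8}: Z {1,2,3,4,7,8}->{1,2,3,4,7}; V {1,2,3,7,8}->{1,2,3,7}
So after constraint 1: D(Z)={1,2,3,4,7}, size = 5

Answer: 5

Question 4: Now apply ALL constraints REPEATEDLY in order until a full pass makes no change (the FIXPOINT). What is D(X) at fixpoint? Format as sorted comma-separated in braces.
Answer: {5,7,8}

Derivation:
pass 0 (initial): D(X)={5,7,8}
pass 1: U {1,2,4,5,8}->{2,4,5,8}; V {1,2,3,7,8}->{1,2,3,7}; Z {1,2,3,4,7,8}->{1,2,3,4,7}
pass 2: no change
Fixpoint after 2 passes: D(X) = {5,7,8}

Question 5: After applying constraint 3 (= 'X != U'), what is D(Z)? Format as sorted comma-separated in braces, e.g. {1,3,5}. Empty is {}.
Constraint 1 (Z + V = X) on D(Z)={1,2,3,4,7,8} D(V)={1,2,3,7,8} D(X)={5,7,8}: Z {1,2,3,4,7,8}->{1,2,3,4,7}; V {1,2,3,7,8}->{1,2,3,7}
Constraint 2 (Z < U) on D(Z)={1,2,3,4,7} D(U)={1,2,4,5,8}: U {1,2,4,5,8}->{2,4,5,8}
Constraint 3 (X != U) on D(X)={5,7,8} D(U)={2,4,5,8}: no change
So after constraint 3: D(Z) = {1,2,3,4,7}

Answer: {1,2,3,4,7}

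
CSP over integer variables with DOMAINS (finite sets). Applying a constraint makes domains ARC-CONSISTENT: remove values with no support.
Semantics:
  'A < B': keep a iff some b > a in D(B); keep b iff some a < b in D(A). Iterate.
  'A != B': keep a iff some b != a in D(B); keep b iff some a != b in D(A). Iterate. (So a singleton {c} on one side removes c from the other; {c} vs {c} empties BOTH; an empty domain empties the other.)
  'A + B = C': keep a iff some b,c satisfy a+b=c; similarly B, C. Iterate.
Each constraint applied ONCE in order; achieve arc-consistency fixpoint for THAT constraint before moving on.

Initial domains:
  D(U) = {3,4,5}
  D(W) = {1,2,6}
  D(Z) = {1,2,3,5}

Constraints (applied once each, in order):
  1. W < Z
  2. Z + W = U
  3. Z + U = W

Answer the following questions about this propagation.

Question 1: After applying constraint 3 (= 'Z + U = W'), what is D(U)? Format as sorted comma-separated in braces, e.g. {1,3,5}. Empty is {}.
Constraint 1 (W < Z) on D(W)={1,2,6} D(Z)={1,2,3,5}: W {1,2,6}->{1,2}; Z {1,2,3,5}->{2,3,5}
Constraint 2 (Z + W = U) on D(Z)={2,3,5} D(W)={1,2} D(U)={3,4,5}: Z {2,3,5}->{2,3}
Constraint 3 (Z + U = W) on D(Z)={2,3} D(U)={3,4,5} D(W)={1,2}: Z {2,3}->{}; U {3,4,5}->{}; W {1,2}->{}
So after constraint 3: D(U) = {}

Answer: {}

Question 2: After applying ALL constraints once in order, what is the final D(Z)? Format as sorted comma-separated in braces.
Constraint 1 (W < Z) on D(W)={1,2,6} D(Z)={1,2,3,5}: W {1,2,6}->{1,2}; Z {1,2,3,5}->{2,3,5}
Constraint 2 (Z + W = U) on D(Z)={2,3,5} D(W)={1,2} D(U)={3,4,5}: Z {2,3,5}->{2,3}
Constraint 3 (Z + U = W) on D(Z)={2,3} D(U)={3,4,5} D(W)={1,2}: Z {2,3}->{}; U {3,4,5}->{}; W {1,2}->{}
So after all 3 constraints: D(Z) = {}

Answer: {}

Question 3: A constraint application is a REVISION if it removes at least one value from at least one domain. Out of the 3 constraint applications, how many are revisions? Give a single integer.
Constraint 1 (W < Z) on D(W)={1,2,6} D(Z)={1,2,3,5}: W {1,2,6}->{1,2}; Z {1,2,3,5}->{2,3,5} => REVISION
Constraint 2 (Z + W = U) on D(Z)={2,3,5} D(W)={1,2} D(U)={3,4,5}: Z {2,3,5}->{2,3} => REVISION
Constraint 3 (Z + U = W) on D(Z)={2,3} D(U)={3,4,5} D(W)={1,2}: Z {2,3}->{}; U {3,4,5}->{}; W {1,2}->{} => REVISION
Total revisions = 3

Answer: 3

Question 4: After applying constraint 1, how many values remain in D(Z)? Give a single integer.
Constraint 1 (W < Z) on D(W)={1,2,6} D(Z)={1,2,3,5}: W {1,2,6}->{1,2}; Z {1,2,3,5}->{2,3,5}
So after constraint 1: D(Z)={2,3,5}, size = 3

Answer: 3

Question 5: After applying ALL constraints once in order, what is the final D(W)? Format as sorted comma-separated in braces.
Answer: {}

Derivation:
Constraint 1 (W < Z) on D(W)={1,2,6} D(Z)={1,2,3,5}: W {1,2,6}->{1,2}; Z {1,2,3,5}->{2,3,5}
Constraint 2 (Z + W = U) on D(Z)={2,3,5} D(W)={1,2} D(U)={3,4,5}: Z {2,3,5}->{2,3}
Constraint 3 (Z + U = W) on D(Z)={2,3} D(U)={3,4,5} D(W)={1,2}: Z {2,3}->{}; U {3,4,5}->{}; W {1,2}->{}
So after all 3 constraints: D(W) = {}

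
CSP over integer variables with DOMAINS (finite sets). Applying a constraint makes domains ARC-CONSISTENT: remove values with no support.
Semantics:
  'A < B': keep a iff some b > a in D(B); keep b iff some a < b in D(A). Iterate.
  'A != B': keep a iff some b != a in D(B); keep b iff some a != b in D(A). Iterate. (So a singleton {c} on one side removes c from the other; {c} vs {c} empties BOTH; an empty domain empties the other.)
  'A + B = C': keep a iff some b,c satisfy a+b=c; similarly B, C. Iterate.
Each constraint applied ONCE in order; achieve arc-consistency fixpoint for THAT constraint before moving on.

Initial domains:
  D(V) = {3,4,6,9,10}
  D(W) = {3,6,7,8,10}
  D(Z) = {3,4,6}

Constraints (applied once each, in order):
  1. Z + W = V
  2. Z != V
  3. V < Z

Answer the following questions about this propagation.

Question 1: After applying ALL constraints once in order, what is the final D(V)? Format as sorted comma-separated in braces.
Answer: {}

Derivation:
Constraint 1 (Z + W = V) on D(Z)={3,4,6} D(W)={3,6,7,8,10} D(V)={3,4,6,9,10}: W {3,6,7,8,10}->{3,6,7}; V {3,4,6,9,10}->{6,9,10}
Constraint 2 (Z != V) on D(Z)={3,4,6} D(V)={6,9,10}: no change
Constraint 3 (V < Z) on D(V)={6,9,10} D(Z)={3,4,6}: V {6,9,10}->{}; Z {3,4,6}->{}
So after all 3 constraints: D(V) = {}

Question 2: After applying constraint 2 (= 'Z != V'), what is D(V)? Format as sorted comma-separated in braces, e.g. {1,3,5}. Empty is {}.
Answer: {6,9,10}

Derivation:
Constraint 1 (Z + W = V) on D(Z)={3,4,6} D(W)={3,6,7,8,10} D(V)={3,4,6,9,10}: W {3,6,7,8,10}->{3,6,7}; V {3,4,6,9,10}->{6,9,10}
Constraint 2 (Z != V) on D(Z)={3,4,6} D(V)={6,9,10}: no change
So after constraint 2: D(V) = {6,9,10}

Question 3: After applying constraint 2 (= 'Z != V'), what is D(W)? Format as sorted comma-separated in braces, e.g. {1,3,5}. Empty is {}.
Answer: {3,6,7}

Derivation:
Constraint 1 (Z + W = V) on D(Z)={3,4,6} D(W)={3,6,7,8,10} D(V)={3,4,6,9,10}: W {3,6,7,8,10}->{3,6,7}; V {3,4,6,9,10}->{6,9,10}
Constraint 2 (Z != V) on D(Z)={3,4,6} D(V)={6,9,10}: no change
So after constraint 2: D(W) = {3,6,7}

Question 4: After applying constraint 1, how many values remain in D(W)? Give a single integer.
Answer: 3

Derivation:
Constraint 1 (Z + W = V) on D(Z)={3,4,6} D(W)={3,6,7,8,10} D(V)={3,4,6,9,10}: W {3,6,7,8,10}->{3,6,7}; V {3,4,6,9,10}->{6,9,10}
So after constraint 1: D(W)={3,6,7}, size = 3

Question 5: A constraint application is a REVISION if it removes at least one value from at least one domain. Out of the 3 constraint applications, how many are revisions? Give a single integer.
Answer: 2

Derivation:
Constraint 1 (Z + W = V) on D(Z)={3,4,6} D(W)={3,6,7,8,10} D(V)={3,4,6,9,10}: W {3,6,7,8,10}->{3,6,7}; V {3,4,6,9,10}->{6,9,10} => REVISION
Constraint 2 (Z != V) on D(Z)={3,4,6} D(V)={6,9,10}: no change => not a revision
Constraint 3 (V < Z) on D(V)={6,9,10} D(Z)={3,4,6}: V {6,9,10}->{}; Z {3,4,6}->{} => REVISION
Total revisions = 2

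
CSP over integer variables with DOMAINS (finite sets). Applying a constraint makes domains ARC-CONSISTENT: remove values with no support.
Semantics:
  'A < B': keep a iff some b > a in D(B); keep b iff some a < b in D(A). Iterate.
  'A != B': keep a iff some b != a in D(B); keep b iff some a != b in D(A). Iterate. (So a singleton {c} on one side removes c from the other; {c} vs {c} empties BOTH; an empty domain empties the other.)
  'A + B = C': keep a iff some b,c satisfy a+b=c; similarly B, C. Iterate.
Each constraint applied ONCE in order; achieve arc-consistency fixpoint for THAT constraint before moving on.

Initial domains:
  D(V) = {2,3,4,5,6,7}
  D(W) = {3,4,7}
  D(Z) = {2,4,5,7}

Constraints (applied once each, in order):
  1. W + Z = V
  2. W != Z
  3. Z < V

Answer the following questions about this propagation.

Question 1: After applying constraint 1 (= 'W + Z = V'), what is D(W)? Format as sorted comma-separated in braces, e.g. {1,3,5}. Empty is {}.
Answer: {3,4}

Derivation:
Constraint 1 (W + Z = V) on D(W)={3,4,7} D(Z)={2,4,5,7} D(V)={2,3,4,5,6,7}: W {3,4,7}->{3,4}; Z {2,4,5,7}->{2,4}; V {2,3,4,5,6,7}->{5,6,7}
So after constraint 1: D(W) = {3,4}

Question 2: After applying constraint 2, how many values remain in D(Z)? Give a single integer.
Answer: 2

Derivation:
Constraint 1 (W + Z = V) on D(W)={3,4,7} D(Z)={2,4,5,7} D(V)={2,3,4,5,6,7}: W {3,4,7}->{3,4}; Z {2,4,5,7}->{2,4}; V {2,3,4,5,6,7}->{5,6,7}
Constraint 2 (W != Z) on D(W)={3,4} D(Z)={2,4}: no change
So after constraint 2: D(Z)={2,4}, size = 2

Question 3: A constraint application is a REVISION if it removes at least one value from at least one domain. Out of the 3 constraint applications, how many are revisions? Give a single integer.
Answer: 1

Derivation:
Constraint 1 (W + Z = V) on D(W)={3,4,7} D(Z)={2,4,5,7} D(V)={2,3,4,5,6,7}: W {3,4,7}->{3,4}; Z {2,4,5,7}->{2,4}; V {2,3,4,5,6,7}->{5,6,7} => REVISION
Constraint 2 (W != Z) on D(W)={3,4} D(Z)={2,4}: no change => not a revision
Constraint 3 (Z < V) on D(Z)={2,4} D(V)={5,6,7}: no change => not a revision
Total revisions = 1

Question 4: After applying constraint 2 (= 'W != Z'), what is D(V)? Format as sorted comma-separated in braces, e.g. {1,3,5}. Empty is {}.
Constraint 1 (W + Z = V) on D(W)={3,4,7} D(Z)={2,4,5,7} D(V)={2,3,4,5,6,7}: W {3,4,7}->{3,4}; Z {2,4,5,7}->{2,4}; V {2,3,4,5,6,7}->{5,6,7}
Constraint 2 (W != Z) on D(W)={3,4} D(Z)={2,4}: no change
So after constraint 2: D(V) = {5,6,7}

Answer: {5,6,7}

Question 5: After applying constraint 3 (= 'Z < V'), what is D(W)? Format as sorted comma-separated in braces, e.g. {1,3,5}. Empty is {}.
Answer: {3,4}

Derivation:
Constraint 1 (W + Z = V) on D(W)={3,4,7} D(Z)={2,4,5,7} D(V)={2,3,4,5,6,7}: W {3,4,7}->{3,4}; Z {2,4,5,7}->{2,4}; V {2,3,4,5,6,7}->{5,6,7}
Constraint 2 (W != Z) on D(W)={3,4} D(Z)={2,4}: no change
Constraint 3 (Z < V) on D(Z)={2,4} D(V)={5,6,7}: no change
So after constraint 3: D(W) = {3,4}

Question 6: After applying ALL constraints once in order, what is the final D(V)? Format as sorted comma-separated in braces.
Answer: {5,6,7}

Derivation:
Constraint 1 (W + Z = V) on D(W)={3,4,7} D(Z)={2,4,5,7} D(V)={2,3,4,5,6,7}: W {3,4,7}->{3,4}; Z {2,4,5,7}->{2,4}; V {2,3,4,5,6,7}->{5,6,7}
Constraint 2 (W != Z) on D(W)={3,4} D(Z)={2,4}: no change
Constraint 3 (Z < V) on D(Z)={2,4} D(V)={5,6,7}: no change
So after all 3 constraints: D(V) = {5,6,7}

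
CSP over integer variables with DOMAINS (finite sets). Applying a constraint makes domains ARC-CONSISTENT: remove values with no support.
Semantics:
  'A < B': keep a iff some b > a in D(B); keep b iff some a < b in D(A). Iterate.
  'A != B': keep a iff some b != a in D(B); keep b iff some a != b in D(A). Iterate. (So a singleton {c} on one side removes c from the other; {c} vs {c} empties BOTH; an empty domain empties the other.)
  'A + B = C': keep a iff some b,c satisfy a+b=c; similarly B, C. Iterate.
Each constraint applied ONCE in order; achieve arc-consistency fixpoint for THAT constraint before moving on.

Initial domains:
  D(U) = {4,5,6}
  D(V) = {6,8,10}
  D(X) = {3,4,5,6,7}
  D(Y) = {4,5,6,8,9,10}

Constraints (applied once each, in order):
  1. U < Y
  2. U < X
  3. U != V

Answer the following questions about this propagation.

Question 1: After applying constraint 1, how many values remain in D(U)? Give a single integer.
Constraint 1 (U < Y) on D(U)={4,5,6} D(Y)={4,5,6,8,9,10}: Y {4,5,6,8,9,10}->{5,6,8,9,10}
So after constraint 1: D(U)={4,5,6}, size = 3

Answer: 3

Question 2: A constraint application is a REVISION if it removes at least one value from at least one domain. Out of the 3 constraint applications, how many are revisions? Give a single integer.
Constraint 1 (U < Y) on D(U)={4,5,6} D(Y)={4,5,6,8,9,10}: Y {4,5,6,8,9,10}->{5,6,8,9,10} => REVISION
Constraint 2 (U < X) on D(U)={4,5,6} D(X)={3,4,5,6,7}: X {3,4,5,6,7}->{5,6,7} => REVISION
Constraint 3 (U != V) on D(U)={4,5,6} D(V)={6,8,10}: no change => not a revision
Total revisions = 2

Answer: 2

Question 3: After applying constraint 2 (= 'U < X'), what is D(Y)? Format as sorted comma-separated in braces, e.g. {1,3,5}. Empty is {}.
Answer: {5,6,8,9,10}

Derivation:
Constraint 1 (U < Y) on D(U)={4,5,6} D(Y)={4,5,6,8,9,10}: Y {4,5,6,8,9,10}->{5,6,8,9,10}
Constraint 2 (U < X) on D(U)={4,5,6} D(X)={3,4,5,6,7}: X {3,4,5,6,7}->{5,6,7}
So after constraint 2: D(Y) = {5,6,8,9,10}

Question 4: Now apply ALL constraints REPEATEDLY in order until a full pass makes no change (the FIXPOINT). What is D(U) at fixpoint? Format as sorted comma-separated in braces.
pass 0 (initial): D(U)={4,5,6}
pass 1: X {3,4,5,6,7}->{5,6,7}; Y {4,5,6,8,9,10}->{5,6,8,9,10}
pass 2: no change
Fixpoint after 2 passes: D(U) = {4,5,6}

Answer: {4,5,6}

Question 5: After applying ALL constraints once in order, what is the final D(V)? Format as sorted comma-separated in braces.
Answer: {6,8,10}

Derivation:
Constraint 1 (U < Y) on D(U)={4,5,6} D(Y)={4,5,6,8,9,10}: Y {4,5,6,8,9,10}->{5,6,8,9,10}
Constraint 2 (U < X) on D(U)={4,5,6} D(X)={3,4,5,6,7}: X {3,4,5,6,7}->{5,6,7}
Constraint 3 (U != V) on D(U)={4,5,6} D(V)={6,8,10}: no change
So after all 3 constraints: D(V) = {6,8,10}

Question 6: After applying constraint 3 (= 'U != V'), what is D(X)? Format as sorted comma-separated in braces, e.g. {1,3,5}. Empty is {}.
Answer: {5,6,7}

Derivation:
Constraint 1 (U < Y) on D(U)={4,5,6} D(Y)={4,5,6,8,9,10}: Y {4,5,6,8,9,10}->{5,6,8,9,10}
Constraint 2 (U < X) on D(U)={4,5,6} D(X)={3,4,5,6,7}: X {3,4,5,6,7}->{5,6,7}
Constraint 3 (U != V) on D(U)={4,5,6} D(V)={6,8,10}: no change
So after constraint 3: D(X) = {5,6,7}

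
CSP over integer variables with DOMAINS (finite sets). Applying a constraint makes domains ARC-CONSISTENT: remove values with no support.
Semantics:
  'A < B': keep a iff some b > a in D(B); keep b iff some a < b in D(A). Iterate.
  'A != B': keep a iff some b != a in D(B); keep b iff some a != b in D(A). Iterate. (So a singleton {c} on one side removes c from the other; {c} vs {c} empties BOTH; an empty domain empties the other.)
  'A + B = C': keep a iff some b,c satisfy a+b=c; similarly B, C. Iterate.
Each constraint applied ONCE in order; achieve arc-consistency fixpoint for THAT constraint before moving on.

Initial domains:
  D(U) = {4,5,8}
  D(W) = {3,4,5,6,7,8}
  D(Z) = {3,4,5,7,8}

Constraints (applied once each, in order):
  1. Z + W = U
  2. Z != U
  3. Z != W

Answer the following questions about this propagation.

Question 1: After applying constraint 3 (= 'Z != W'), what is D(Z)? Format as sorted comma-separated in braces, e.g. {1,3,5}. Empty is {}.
Constraint 1 (Z + W = U) on D(Z)={3,4,5,7,8} D(W)={3,4,5,6,7,8} D(U)={4,5,8}: Z {3,4,5,7,8}->{3,4,5}; W {3,4,5,6,7,8}->{3,4,5}; U {4,5,8}->{8}
Constraint 2 (Z != U) on D(Z)={3,4,5} D(U)={8}: no change
Constraint 3 (Z != W) on D(Z)={3,4,5} D(W)={3,4,5}: no change
So after constraint 3: D(Z) = {3,4,5}

Answer: {3,4,5}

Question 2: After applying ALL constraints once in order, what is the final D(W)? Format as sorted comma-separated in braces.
Answer: {3,4,5}

Derivation:
Constraint 1 (Z + W = U) on D(Z)={3,4,5,7,8} D(W)={3,4,5,6,7,8} D(U)={4,5,8}: Z {3,4,5,7,8}->{3,4,5}; W {3,4,5,6,7,8}->{3,4,5}; U {4,5,8}->{8}
Constraint 2 (Z != U) on D(Z)={3,4,5} D(U)={8}: no change
Constraint 3 (Z != W) on D(Z)={3,4,5} D(W)={3,4,5}: no change
So after all 3 constraints: D(W) = {3,4,5}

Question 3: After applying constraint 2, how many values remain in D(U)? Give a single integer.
Constraint 1 (Z + W = U) on D(Z)={3,4,5,7,8} D(W)={3,4,5,6,7,8} D(U)={4,5,8}: Z {3,4,5,7,8}->{3,4,5}; W {3,4,5,6,7,8}->{3,4,5}; U {4,5,8}->{8}
Constraint 2 (Z != U) on D(Z)={3,4,5} D(U)={8}: no change
So after constraint 2: D(U)={8}, size = 1

Answer: 1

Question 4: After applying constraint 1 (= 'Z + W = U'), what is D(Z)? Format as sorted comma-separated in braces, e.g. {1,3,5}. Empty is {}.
Answer: {3,4,5}

Derivation:
Constraint 1 (Z + W = U) on D(Z)={3,4,5,7,8} D(W)={3,4,5,6,7,8} D(U)={4,5,8}: Z {3,4,5,7,8}->{3,4,5}; W {3,4,5,6,7,8}->{3,4,5}; U {4,5,8}->{8}
So after constraint 1: D(Z) = {3,4,5}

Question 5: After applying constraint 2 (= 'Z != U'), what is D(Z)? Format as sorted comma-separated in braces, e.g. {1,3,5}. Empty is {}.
Constraint 1 (Z + W = U) on D(Z)={3,4,5,7,8} D(W)={3,4,5,6,7,8} D(U)={4,5,8}: Z {3,4,5,7,8}->{3,4,5}; W {3,4,5,6,7,8}->{3,4,5}; U {4,5,8}->{8}
Constraint 2 (Z != U) on D(Z)={3,4,5} D(U)={8}: no change
So after constraint 2: D(Z) = {3,4,5}

Answer: {3,4,5}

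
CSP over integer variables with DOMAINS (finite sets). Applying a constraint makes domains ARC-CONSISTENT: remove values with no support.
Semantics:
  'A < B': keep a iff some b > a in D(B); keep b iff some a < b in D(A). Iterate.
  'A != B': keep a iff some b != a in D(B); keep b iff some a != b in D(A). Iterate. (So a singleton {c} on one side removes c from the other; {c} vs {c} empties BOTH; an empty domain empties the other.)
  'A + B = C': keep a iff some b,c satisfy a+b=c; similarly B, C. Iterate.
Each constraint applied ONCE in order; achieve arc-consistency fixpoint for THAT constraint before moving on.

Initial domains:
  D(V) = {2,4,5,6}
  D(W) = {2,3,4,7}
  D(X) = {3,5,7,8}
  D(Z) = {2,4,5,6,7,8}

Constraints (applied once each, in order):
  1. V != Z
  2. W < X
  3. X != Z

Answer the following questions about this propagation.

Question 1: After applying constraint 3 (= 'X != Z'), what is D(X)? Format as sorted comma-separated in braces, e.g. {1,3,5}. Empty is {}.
Answer: {3,5,7,8}

Derivation:
Constraint 1 (V != Z) on D(V)={2,4,5,6} D(Z)={2,4,5,6,7,8}: no change
Constraint 2 (W < X) on D(W)={2,3,4,7} D(X)={3,5,7,8}: no change
Constraint 3 (X != Z) on D(X)={3,5,7,8} D(Z)={2,4,5,6,7,8}: no change
So after constraint 3: D(X) = {3,5,7,8}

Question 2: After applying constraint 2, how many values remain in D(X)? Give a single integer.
Constraint 1 (V != Z) on D(V)={2,4,5,6} D(Z)={2,4,5,6,7,8}: no change
Constraint 2 (W < X) on D(W)={2,3,4,7} D(X)={3,5,7,8}: no change
So after constraint 2: D(X)={3,5,7,8}, size = 4

Answer: 4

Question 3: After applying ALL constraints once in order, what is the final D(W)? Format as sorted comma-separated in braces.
Answer: {2,3,4,7}

Derivation:
Constraint 1 (V != Z) on D(V)={2,4,5,6} D(Z)={2,4,5,6,7,8}: no change
Constraint 2 (W < X) on D(W)={2,3,4,7} D(X)={3,5,7,8}: no change
Constraint 3 (X != Z) on D(X)={3,5,7,8} D(Z)={2,4,5,6,7,8}: no change
So after all 3 constraints: D(W) = {2,3,4,7}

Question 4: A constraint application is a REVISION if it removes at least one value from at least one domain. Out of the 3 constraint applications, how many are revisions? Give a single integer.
Constraint 1 (V != Z) on D(V)={2,4,5,6} D(Z)={2,4,5,6,7,8}: no change => not a revision
Constraint 2 (W < X) on D(W)={2,3,4,7} D(X)={3,5,7,8}: no change => not a revision
Constraint 3 (X != Z) on D(X)={3,5,7,8} D(Z)={2,4,5,6,7,8}: no change => not a revision
Total revisions = 0

Answer: 0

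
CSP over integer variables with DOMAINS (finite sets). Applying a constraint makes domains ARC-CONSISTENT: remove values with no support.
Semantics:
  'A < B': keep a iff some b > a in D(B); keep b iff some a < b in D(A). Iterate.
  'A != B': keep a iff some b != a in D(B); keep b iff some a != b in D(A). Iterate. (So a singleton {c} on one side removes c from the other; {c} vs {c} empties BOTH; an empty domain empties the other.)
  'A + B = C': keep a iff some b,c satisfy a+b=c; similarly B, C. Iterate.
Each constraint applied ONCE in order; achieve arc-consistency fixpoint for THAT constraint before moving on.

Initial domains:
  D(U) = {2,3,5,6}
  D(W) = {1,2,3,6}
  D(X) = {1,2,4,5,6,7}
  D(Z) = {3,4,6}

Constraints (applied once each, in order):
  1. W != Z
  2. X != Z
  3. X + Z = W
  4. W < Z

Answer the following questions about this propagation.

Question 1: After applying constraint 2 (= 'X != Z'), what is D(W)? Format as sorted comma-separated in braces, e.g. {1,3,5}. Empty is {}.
Constraint 1 (W != Z) on D(W)={1,2,3,6} D(Z)={3,4,6}: no change
Constraint 2 (X != Z) on D(X)={1,2,4,5,6,7} D(Z)={3,4,6}: no change
So after constraint 2: D(W) = {1,2,3,6}

Answer: {1,2,3,6}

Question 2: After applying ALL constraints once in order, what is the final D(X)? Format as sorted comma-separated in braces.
Constraint 1 (W != Z) on D(W)={1,2,3,6} D(Z)={3,4,6}: no change
Constraint 2 (X != Z) on D(X)={1,2,4,5,6,7} D(Z)={3,4,6}: no change
Constraint 3 (X + Z = W) on D(X)={1,2,4,5,6,7} D(Z)={3,4,6} D(W)={1,2,3,6}: X {1,2,4,5,6,7}->{2}; Z {3,4,6}->{4}; W {1,2,3,6}->{6}
Constraint 4 (W < Z) on D(W)={6} D(Z)={4}: W {6}->{}; Z {4}->{}
So after all 4 constraints: D(X) = {2}

Answer: {2}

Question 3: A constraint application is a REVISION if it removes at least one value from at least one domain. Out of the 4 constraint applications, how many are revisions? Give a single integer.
Constraint 1 (W != Z) on D(W)={1,2,3,6} D(Z)={3,4,6}: no change => not a revision
Constraint 2 (X != Z) on D(X)={1,2,4,5,6,7} D(Z)={3,4,6}: no change => not a revision
Constraint 3 (X + Z = W) on D(X)={1,2,4,5,6,7} D(Z)={3,4,6} D(W)={1,2,3,6}: X {1,2,4,5,6,7}->{2}; Z {3,4,6}->{4}; W {1,2,3,6}->{6} => REVISION
Constraint 4 (W < Z) on D(W)={6} D(Z)={4}: W {6}->{}; Z {4}->{} => REVISION
Total revisions = 2

Answer: 2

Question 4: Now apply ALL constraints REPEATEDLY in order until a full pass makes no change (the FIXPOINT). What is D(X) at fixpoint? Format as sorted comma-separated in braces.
pass 0 (initial): D(X)={1,2,4,5,6,7}
pass 1: W {1,2,3,6}->{}; X {1,2,4,5,6,7}->{2}; Z {3,4,6}->{}
pass 2: X {2}->{}
pass 3: no change
Fixpoint after 3 passes: D(X) = {}

Answer: {}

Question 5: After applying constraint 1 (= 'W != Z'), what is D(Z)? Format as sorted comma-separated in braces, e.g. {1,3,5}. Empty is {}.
Answer: {3,4,6}

Derivation:
Constraint 1 (W != Z) on D(W)={1,2,3,6} D(Z)={3,4,6}: no change
So after constraint 1: D(Z) = {3,4,6}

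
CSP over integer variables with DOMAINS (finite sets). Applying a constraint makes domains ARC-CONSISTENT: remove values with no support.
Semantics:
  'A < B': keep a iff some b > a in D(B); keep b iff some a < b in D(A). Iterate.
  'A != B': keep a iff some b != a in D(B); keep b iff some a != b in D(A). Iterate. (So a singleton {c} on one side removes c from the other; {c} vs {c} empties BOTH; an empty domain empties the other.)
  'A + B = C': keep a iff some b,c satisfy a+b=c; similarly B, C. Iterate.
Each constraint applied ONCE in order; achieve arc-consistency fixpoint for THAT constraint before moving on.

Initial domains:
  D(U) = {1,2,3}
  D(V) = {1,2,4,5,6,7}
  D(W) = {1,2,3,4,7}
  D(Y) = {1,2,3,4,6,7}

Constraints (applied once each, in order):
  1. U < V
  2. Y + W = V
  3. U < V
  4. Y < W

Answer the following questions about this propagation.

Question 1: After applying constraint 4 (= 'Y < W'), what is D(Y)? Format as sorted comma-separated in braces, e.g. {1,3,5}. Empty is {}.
Answer: {1,2,3}

Derivation:
Constraint 1 (U < V) on D(U)={1,2,3} D(V)={1,2,4,5,6,7}: V {1,2,4,5,6,7}->{2,4,5,6,7}
Constraint 2 (Y + W = V) on D(Y)={1,2,3,4,6,7} D(W)={1,2,3,4,7} D(V)={2,4,5,6,7}: Y {1,2,3,4,6,7}->{1,2,3,4,6}; W {1,2,3,4,7}->{1,2,3,4}
Constraint 3 (U < V) on D(U)={1,2,3} D(V)={2,4,5,6,7}: no change
Constraint 4 (Y < W) on D(Y)={1,2,3,4,6} D(W)={1,2,3,4}: Y {1,2,3,4,6}->{1,2,3}; W {1,2,3,4}->{2,3,4}
So after constraint 4: D(Y) = {1,2,3}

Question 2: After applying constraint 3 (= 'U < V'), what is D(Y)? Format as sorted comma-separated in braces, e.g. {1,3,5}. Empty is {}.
Constraint 1 (U < V) on D(U)={1,2,3} D(V)={1,2,4,5,6,7}: V {1,2,4,5,6,7}->{2,4,5,6,7}
Constraint 2 (Y + W = V) on D(Y)={1,2,3,4,6,7} D(W)={1,2,3,4,7} D(V)={2,4,5,6,7}: Y {1,2,3,4,6,7}->{1,2,3,4,6}; W {1,2,3,4,7}->{1,2,3,4}
Constraint 3 (U < V) on D(U)={1,2,3} D(V)={2,4,5,6,7}: no change
So after constraint 3: D(Y) = {1,2,3,4,6}

Answer: {1,2,3,4,6}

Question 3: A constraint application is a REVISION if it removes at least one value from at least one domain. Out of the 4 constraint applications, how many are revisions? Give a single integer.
Constraint 1 (U < V) on D(U)={1,2,3} D(V)={1,2,4,5,6,7}: V {1,2,4,5,6,7}->{2,4,5,6,7} => REVISION
Constraint 2 (Y + W = V) on D(Y)={1,2,3,4,6,7} D(W)={1,2,3,4,7} D(V)={2,4,5,6,7}: Y {1,2,3,4,6,7}->{1,2,3,4,6}; W {1,2,3,4,7}->{1,2,3,4} => REVISION
Constraint 3 (U < V) on D(U)={1,2,3} D(V)={2,4,5,6,7}: no change => not a revision
Constraint 4 (Y < W) on D(Y)={1,2,3,4,6} D(W)={1,2,3,4}: Y {1,2,3,4,6}->{1,2,3}; W {1,2,3,4}->{2,3,4} => REVISION
Total revisions = 3

Answer: 3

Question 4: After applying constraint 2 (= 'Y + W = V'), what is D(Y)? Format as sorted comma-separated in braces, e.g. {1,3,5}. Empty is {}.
Answer: {1,2,3,4,6}

Derivation:
Constraint 1 (U < V) on D(U)={1,2,3} D(V)={1,2,4,5,6,7}: V {1,2,4,5,6,7}->{2,4,5,6,7}
Constraint 2 (Y + W = V) on D(Y)={1,2,3,4,6,7} D(W)={1,2,3,4,7} D(V)={2,4,5,6,7}: Y {1,2,3,4,6,7}->{1,2,3,4,6}; W {1,2,3,4,7}->{1,2,3,4}
So after constraint 2: D(Y) = {1,2,3,4,6}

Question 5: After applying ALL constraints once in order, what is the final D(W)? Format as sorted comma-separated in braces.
Answer: {2,3,4}

Derivation:
Constraint 1 (U < V) on D(U)={1,2,3} D(V)={1,2,4,5,6,7}: V {1,2,4,5,6,7}->{2,4,5,6,7}
Constraint 2 (Y + W = V) on D(Y)={1,2,3,4,6,7} D(W)={1,2,3,4,7} D(V)={2,4,5,6,7}: Y {1,2,3,4,6,7}->{1,2,3,4,6}; W {1,2,3,4,7}->{1,2,3,4}
Constraint 3 (U < V) on D(U)={1,2,3} D(V)={2,4,5,6,7}: no change
Constraint 4 (Y < W) on D(Y)={1,2,3,4,6} D(W)={1,2,3,4}: Y {1,2,3,4,6}->{1,2,3}; W {1,2,3,4}->{2,3,4}
So after all 4 constraints: D(W) = {2,3,4}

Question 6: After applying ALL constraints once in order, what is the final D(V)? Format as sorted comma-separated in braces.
Answer: {2,4,5,6,7}

Derivation:
Constraint 1 (U < V) on D(U)={1,2,3} D(V)={1,2,4,5,6,7}: V {1,2,4,5,6,7}->{2,4,5,6,7}
Constraint 2 (Y + W = V) on D(Y)={1,2,3,4,6,7} D(W)={1,2,3,4,7} D(V)={2,4,5,6,7}: Y {1,2,3,4,6,7}->{1,2,3,4,6}; W {1,2,3,4,7}->{1,2,3,4}
Constraint 3 (U < V) on D(U)={1,2,3} D(V)={2,4,5,6,7}: no change
Constraint 4 (Y < W) on D(Y)={1,2,3,4,6} D(W)={1,2,3,4}: Y {1,2,3,4,6}->{1,2,3}; W {1,2,3,4}->{2,3,4}
So after all 4 constraints: D(V) = {2,4,5,6,7}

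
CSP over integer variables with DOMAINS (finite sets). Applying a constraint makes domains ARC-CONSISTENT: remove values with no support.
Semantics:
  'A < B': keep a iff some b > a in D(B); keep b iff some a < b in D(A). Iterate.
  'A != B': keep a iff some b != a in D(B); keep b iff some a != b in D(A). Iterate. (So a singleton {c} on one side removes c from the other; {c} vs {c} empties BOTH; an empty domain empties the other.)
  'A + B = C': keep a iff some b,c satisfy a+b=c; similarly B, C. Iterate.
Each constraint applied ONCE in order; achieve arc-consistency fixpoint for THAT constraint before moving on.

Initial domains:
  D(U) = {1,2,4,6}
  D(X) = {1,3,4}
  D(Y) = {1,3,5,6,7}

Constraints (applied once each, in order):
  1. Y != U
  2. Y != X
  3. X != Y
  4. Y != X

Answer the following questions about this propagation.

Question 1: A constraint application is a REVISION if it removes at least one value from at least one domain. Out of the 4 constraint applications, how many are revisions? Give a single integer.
Answer: 0

Derivation:
Constraint 1 (Y != U) on D(Y)={1,3,5,6,7} D(U)={1,2,4,6}: no change => not a revision
Constraint 2 (Y != X) on D(Y)={1,3,5,6,7} D(X)={1,3,4}: no change => not a revision
Constraint 3 (X != Y) on D(X)={1,3,4} D(Y)={1,3,5,6,7}: no change => not a revision
Constraint 4 (Y != X) on D(Y)={1,3,5,6,7} D(X)={1,3,4}: no change => not a revision
Total revisions = 0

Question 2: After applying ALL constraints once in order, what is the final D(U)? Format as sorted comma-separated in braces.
Constraint 1 (Y != U) on D(Y)={1,3,5,6,7} D(U)={1,2,4,6}: no change
Constraint 2 (Y != X) on D(Y)={1,3,5,6,7} D(X)={1,3,4}: no change
Constraint 3 (X != Y) on D(X)={1,3,4} D(Y)={1,3,5,6,7}: no change
Constraint 4 (Y != X) on D(Y)={1,3,5,6,7} D(X)={1,3,4}: no change
So after all 4 constraints: D(U) = {1,2,4,6}

Answer: {1,2,4,6}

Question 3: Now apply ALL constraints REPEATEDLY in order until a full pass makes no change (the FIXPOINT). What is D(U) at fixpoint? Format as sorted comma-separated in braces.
Answer: {1,2,4,6}

Derivation:
pass 0 (initial): D(U)={1,2,4,6}
pass 1: no change
Fixpoint after 1 passes: D(U) = {1,2,4,6}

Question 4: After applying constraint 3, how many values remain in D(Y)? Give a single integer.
Constraint 1 (Y != U) on D(Y)={1,3,5,6,7} D(U)={1,2,4,6}: no change
Constraint 2 (Y != X) on D(Y)={1,3,5,6,7} D(X)={1,3,4}: no change
Constraint 3 (X != Y) on D(X)={1,3,4} D(Y)={1,3,5,6,7}: no change
So after constraint 3: D(Y)={1,3,5,6,7}, size = 5

Answer: 5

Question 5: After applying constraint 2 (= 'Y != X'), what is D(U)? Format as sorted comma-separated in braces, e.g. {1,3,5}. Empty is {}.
Answer: {1,2,4,6}

Derivation:
Constraint 1 (Y != U) on D(Y)={1,3,5,6,7} D(U)={1,2,4,6}: no change
Constraint 2 (Y != X) on D(Y)={1,3,5,6,7} D(X)={1,3,4}: no change
So after constraint 2: D(U) = {1,2,4,6}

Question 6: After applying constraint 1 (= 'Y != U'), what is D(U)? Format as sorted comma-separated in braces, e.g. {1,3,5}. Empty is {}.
Constraint 1 (Y != U) on D(Y)={1,3,5,6,7} D(U)={1,2,4,6}: no change
So after constraint 1: D(U) = {1,2,4,6}

Answer: {1,2,4,6}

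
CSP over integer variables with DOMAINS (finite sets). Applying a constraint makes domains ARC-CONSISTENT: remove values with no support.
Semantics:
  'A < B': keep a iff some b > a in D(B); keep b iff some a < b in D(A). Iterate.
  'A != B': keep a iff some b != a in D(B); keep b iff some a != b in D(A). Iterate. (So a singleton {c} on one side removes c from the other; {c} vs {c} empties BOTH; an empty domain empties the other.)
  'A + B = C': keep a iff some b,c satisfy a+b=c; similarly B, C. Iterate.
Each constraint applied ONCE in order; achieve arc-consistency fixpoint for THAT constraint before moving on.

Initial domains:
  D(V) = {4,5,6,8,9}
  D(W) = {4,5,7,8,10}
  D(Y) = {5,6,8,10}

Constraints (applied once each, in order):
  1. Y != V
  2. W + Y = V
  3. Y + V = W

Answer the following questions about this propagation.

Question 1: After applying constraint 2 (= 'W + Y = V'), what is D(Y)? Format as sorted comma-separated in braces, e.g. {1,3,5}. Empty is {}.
Constraint 1 (Y != V) on D(Y)={5,6,8,10} D(V)={4,5,6,8,9}: no change
Constraint 2 (W + Y = V) on D(W)={4,5,7,8,10} D(Y)={5,6,8,10} D(V)={4,5,6,8,9}: W {4,5,7,8,10}->{4}; Y {5,6,8,10}->{5}; V {4,5,6,8,9}->{9}
So after constraint 2: D(Y) = {5}

Answer: {5}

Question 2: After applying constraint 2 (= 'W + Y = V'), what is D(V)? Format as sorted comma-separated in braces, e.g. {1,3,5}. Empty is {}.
Constraint 1 (Y != V) on D(Y)={5,6,8,10} D(V)={4,5,6,8,9}: no change
Constraint 2 (W + Y = V) on D(W)={4,5,7,8,10} D(Y)={5,6,8,10} D(V)={4,5,6,8,9}: W {4,5,7,8,10}->{4}; Y {5,6,8,10}->{5}; V {4,5,6,8,9}->{9}
So after constraint 2: D(V) = {9}

Answer: {9}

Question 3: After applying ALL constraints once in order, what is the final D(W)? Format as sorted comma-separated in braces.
Answer: {}

Derivation:
Constraint 1 (Y != V) on D(Y)={5,6,8,10} D(V)={4,5,6,8,9}: no change
Constraint 2 (W + Y = V) on D(W)={4,5,7,8,10} D(Y)={5,6,8,10} D(V)={4,5,6,8,9}: W {4,5,7,8,10}->{4}; Y {5,6,8,10}->{5}; V {4,5,6,8,9}->{9}
Constraint 3 (Y + V = W) on D(Y)={5} D(V)={9} D(W)={4}: Y {5}->{}; V {9}->{}; W {4}->{}
So after all 3 constraints: D(W) = {}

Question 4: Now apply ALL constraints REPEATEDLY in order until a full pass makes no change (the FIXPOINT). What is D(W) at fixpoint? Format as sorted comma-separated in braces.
pass 0 (initial): D(W)={4,5,7,8,10}
pass 1: V {4,5,6,8,9}->{}; W {4,5,7,8,10}->{}; Y {5,6,8,10}->{}
pass 2: no change
Fixpoint after 2 passes: D(W) = {}

Answer: {}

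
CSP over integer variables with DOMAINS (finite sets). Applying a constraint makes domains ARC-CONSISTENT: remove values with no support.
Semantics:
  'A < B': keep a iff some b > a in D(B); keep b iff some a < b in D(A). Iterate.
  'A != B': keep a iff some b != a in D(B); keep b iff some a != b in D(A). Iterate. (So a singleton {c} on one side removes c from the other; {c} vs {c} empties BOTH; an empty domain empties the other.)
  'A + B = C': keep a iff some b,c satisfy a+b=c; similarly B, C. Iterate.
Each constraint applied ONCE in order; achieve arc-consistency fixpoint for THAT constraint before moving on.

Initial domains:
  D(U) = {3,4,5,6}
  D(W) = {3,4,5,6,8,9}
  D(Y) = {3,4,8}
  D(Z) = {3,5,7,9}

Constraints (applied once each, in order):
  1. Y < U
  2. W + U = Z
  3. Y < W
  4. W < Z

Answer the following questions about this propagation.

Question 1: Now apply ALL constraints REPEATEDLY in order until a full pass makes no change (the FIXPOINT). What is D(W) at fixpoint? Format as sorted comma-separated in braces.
Answer: {4,5}

Derivation:
pass 0 (initial): D(W)={3,4,5,6,8,9}
pass 1: U {3,4,5,6}->{4,5,6}; W {3,4,5,6,8,9}->{4,5}; Y {3,4,8}->{3,4}; Z {3,5,7,9}->{7,9}
pass 2: U {4,5,6}->{4,5}; Z {7,9}->{9}
pass 3: no change
Fixpoint after 3 passes: D(W) = {4,5}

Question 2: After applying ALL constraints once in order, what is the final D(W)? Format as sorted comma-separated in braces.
Answer: {4,5}

Derivation:
Constraint 1 (Y < U) on D(Y)={3,4,8} D(U)={3,4,5,6}: Y {3,4,8}->{3,4}; U {3,4,5,6}->{4,5,6}
Constraint 2 (W + U = Z) on D(W)={3,4,5,6,8,9} D(U)={4,5,6} D(Z)={3,5,7,9}: W {3,4,5,6,8,9}->{3,4,5}; Z {3,5,7,9}->{7,9}
Constraint 3 (Y < W) on D(Y)={3,4} D(W)={3,4,5}: W {3,4,5}->{4,5}
Constraint 4 (W < Z) on D(W)={4,5} D(Z)={7,9}: no change
So after all 4 constraints: D(W) = {4,5}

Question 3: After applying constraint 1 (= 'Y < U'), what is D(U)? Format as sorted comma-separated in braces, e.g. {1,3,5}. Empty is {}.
Constraint 1 (Y < U) on D(Y)={3,4,8} D(U)={3,4,5,6}: Y {3,4,8}->{3,4}; U {3,4,5,6}->{4,5,6}
So after constraint 1: D(U) = {4,5,6}

Answer: {4,5,6}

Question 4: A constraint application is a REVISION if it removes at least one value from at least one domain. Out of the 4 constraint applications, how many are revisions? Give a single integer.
Constraint 1 (Y < U) on D(Y)={3,4,8} D(U)={3,4,5,6}: Y {3,4,8}->{3,4}; U {3,4,5,6}->{4,5,6} => REVISION
Constraint 2 (W + U = Z) on D(W)={3,4,5,6,8,9} D(U)={4,5,6} D(Z)={3,5,7,9}: W {3,4,5,6,8,9}->{3,4,5}; Z {3,5,7,9}->{7,9} => REVISION
Constraint 3 (Y < W) on D(Y)={3,4} D(W)={3,4,5}: W {3,4,5}->{4,5} => REVISION
Constraint 4 (W < Z) on D(W)={4,5} D(Z)={7,9}: no change => not a revision
Total revisions = 3

Answer: 3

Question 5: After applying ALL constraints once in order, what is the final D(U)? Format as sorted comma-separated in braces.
Answer: {4,5,6}

Derivation:
Constraint 1 (Y < U) on D(Y)={3,4,8} D(U)={3,4,5,6}: Y {3,4,8}->{3,4}; U {3,4,5,6}->{4,5,6}
Constraint 2 (W + U = Z) on D(W)={3,4,5,6,8,9} D(U)={4,5,6} D(Z)={3,5,7,9}: W {3,4,5,6,8,9}->{3,4,5}; Z {3,5,7,9}->{7,9}
Constraint 3 (Y < W) on D(Y)={3,4} D(W)={3,4,5}: W {3,4,5}->{4,5}
Constraint 4 (W < Z) on D(W)={4,5} D(Z)={7,9}: no change
So after all 4 constraints: D(U) = {4,5,6}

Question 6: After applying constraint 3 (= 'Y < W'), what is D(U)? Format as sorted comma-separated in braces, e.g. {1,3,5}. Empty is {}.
Constraint 1 (Y < U) on D(Y)={3,4,8} D(U)={3,4,5,6}: Y {3,4,8}->{3,4}; U {3,4,5,6}->{4,5,6}
Constraint 2 (W + U = Z) on D(W)={3,4,5,6,8,9} D(U)={4,5,6} D(Z)={3,5,7,9}: W {3,4,5,6,8,9}->{3,4,5}; Z {3,5,7,9}->{7,9}
Constraint 3 (Y < W) on D(Y)={3,4} D(W)={3,4,5}: W {3,4,5}->{4,5}
So after constraint 3: D(U) = {4,5,6}

Answer: {4,5,6}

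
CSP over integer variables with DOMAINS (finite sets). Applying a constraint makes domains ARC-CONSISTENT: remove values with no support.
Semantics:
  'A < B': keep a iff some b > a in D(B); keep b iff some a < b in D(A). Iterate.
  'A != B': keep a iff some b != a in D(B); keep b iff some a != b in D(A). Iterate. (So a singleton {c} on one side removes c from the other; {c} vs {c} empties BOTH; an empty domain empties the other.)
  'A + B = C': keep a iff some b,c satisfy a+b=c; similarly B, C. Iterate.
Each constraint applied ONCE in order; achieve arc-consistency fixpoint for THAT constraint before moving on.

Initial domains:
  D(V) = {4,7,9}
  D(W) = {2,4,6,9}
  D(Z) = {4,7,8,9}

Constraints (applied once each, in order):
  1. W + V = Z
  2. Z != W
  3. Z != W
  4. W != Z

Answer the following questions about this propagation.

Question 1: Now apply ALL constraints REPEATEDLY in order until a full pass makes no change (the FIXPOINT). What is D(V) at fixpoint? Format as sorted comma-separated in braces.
Answer: {4,7}

Derivation:
pass 0 (initial): D(V)={4,7,9}
pass 1: V {4,7,9}->{4,7}; W {2,4,6,9}->{2,4}; Z {4,7,8,9}->{8,9}
pass 2: no change
Fixpoint after 2 passes: D(V) = {4,7}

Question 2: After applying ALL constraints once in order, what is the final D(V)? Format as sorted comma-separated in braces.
Answer: {4,7}

Derivation:
Constraint 1 (W + V = Z) on D(W)={2,4,6,9} D(V)={4,7,9} D(Z)={4,7,8,9}: W {2,4,6,9}->{2,4}; V {4,7,9}->{4,7}; Z {4,7,8,9}->{8,9}
Constraint 2 (Z != W) on D(Z)={8,9} D(W)={2,4}: no change
Constraint 3 (Z != W) on D(Z)={8,9} D(W)={2,4}: no change
Constraint 4 (W != Z) on D(W)={2,4} D(Z)={8,9}: no change
So after all 4 constraints: D(V) = {4,7}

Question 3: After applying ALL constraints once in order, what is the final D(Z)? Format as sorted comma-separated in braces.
Answer: {8,9}

Derivation:
Constraint 1 (W + V = Z) on D(W)={2,4,6,9} D(V)={4,7,9} D(Z)={4,7,8,9}: W {2,4,6,9}->{2,4}; V {4,7,9}->{4,7}; Z {4,7,8,9}->{8,9}
Constraint 2 (Z != W) on D(Z)={8,9} D(W)={2,4}: no change
Constraint 3 (Z != W) on D(Z)={8,9} D(W)={2,4}: no change
Constraint 4 (W != Z) on D(W)={2,4} D(Z)={8,9}: no change
So after all 4 constraints: D(Z) = {8,9}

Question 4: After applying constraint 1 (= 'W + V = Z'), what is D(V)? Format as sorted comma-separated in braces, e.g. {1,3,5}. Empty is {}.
Constraint 1 (W + V = Z) on D(W)={2,4,6,9} D(V)={4,7,9} D(Z)={4,7,8,9}: W {2,4,6,9}->{2,4}; V {4,7,9}->{4,7}; Z {4,7,8,9}->{8,9}
So after constraint 1: D(V) = {4,7}

Answer: {4,7}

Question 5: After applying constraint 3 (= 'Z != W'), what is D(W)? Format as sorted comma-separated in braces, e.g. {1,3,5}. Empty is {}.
Answer: {2,4}

Derivation:
Constraint 1 (W + V = Z) on D(W)={2,4,6,9} D(V)={4,7,9} D(Z)={4,7,8,9}: W {2,4,6,9}->{2,4}; V {4,7,9}->{4,7}; Z {4,7,8,9}->{8,9}
Constraint 2 (Z != W) on D(Z)={8,9} D(W)={2,4}: no change
Constraint 3 (Z != W) on D(Z)={8,9} D(W)={2,4}: no change
So after constraint 3: D(W) = {2,4}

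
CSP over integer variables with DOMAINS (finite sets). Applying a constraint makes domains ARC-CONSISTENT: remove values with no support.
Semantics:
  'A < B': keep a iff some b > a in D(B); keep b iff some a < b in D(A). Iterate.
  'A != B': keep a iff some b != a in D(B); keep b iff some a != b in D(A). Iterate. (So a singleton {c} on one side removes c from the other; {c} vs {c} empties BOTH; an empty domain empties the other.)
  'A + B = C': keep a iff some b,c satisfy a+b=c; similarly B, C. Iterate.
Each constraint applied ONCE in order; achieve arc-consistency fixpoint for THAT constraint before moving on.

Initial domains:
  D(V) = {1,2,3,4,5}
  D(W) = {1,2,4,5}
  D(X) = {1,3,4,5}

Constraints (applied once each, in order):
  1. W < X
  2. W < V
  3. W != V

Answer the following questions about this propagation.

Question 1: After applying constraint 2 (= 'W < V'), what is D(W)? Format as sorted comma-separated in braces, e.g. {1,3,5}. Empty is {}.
Constraint 1 (W < X) on D(W)={1,2,4,5} D(X)={1,3,4,5}: W {1,2,4,5}->{1,2,4}; X {1,3,4,5}->{3,4,5}
Constraint 2 (W < V) on D(W)={1,2,4} D(V)={1,2,3,4,5}: V {1,2,3,4,5}->{2,3,4,5}
So after constraint 2: D(W) = {1,2,4}

Answer: {1,2,4}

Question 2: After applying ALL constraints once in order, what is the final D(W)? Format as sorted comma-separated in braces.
Answer: {1,2,4}

Derivation:
Constraint 1 (W < X) on D(W)={1,2,4,5} D(X)={1,3,4,5}: W {1,2,4,5}->{1,2,4}; X {1,3,4,5}->{3,4,5}
Constraint 2 (W < V) on D(W)={1,2,4} D(V)={1,2,3,4,5}: V {1,2,3,4,5}->{2,3,4,5}
Constraint 3 (W != V) on D(W)={1,2,4} D(V)={2,3,4,5}: no change
So after all 3 constraints: D(W) = {1,2,4}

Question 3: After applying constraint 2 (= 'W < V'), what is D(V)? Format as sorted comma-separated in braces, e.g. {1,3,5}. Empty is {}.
Constraint 1 (W < X) on D(W)={1,2,4,5} D(X)={1,3,4,5}: W {1,2,4,5}->{1,2,4}; X {1,3,4,5}->{3,4,5}
Constraint 2 (W < V) on D(W)={1,2,4} D(V)={1,2,3,4,5}: V {1,2,3,4,5}->{2,3,4,5}
So after constraint 2: D(V) = {2,3,4,5}

Answer: {2,3,4,5}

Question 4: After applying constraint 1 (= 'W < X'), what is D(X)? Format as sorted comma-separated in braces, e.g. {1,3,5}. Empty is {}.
Constraint 1 (W < X) on D(W)={1,2,4,5} D(X)={1,3,4,5}: W {1,2,4,5}->{1,2,4}; X {1,3,4,5}->{3,4,5}
So after constraint 1: D(X) = {3,4,5}

Answer: {3,4,5}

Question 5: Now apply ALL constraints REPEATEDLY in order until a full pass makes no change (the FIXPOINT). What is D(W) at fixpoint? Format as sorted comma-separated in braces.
pass 0 (initial): D(W)={1,2,4,5}
pass 1: V {1,2,3,4,5}->{2,3,4,5}; W {1,2,4,5}->{1,2,4}; X {1,3,4,5}->{3,4,5}
pass 2: no change
Fixpoint after 2 passes: D(W) = {1,2,4}

Answer: {1,2,4}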